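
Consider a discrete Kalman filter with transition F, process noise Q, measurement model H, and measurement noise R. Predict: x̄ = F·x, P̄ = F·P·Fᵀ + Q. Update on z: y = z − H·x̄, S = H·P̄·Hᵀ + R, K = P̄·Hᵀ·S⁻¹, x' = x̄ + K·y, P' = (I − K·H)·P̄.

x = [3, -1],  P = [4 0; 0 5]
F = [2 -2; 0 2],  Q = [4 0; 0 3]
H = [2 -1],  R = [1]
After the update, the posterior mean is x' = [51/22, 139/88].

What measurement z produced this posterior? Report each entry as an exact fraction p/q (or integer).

x̄ = F·x = [8, -2]
P̄ = F·P·Fᵀ + Q = [40 -20; -20 23]
S = H·P̄·Hᵀ + R = [264]
K = P̄·Hᵀ·S⁻¹ = [25/66; -21/88]
x' − x̄ = [-125/22, 315/88] = K·y
y = (KᵀK)⁻¹·Kᵀ·(x' − x̄) = [-15]
z = y + H·x̄ = [-15] + [18] = [3]

z = [3]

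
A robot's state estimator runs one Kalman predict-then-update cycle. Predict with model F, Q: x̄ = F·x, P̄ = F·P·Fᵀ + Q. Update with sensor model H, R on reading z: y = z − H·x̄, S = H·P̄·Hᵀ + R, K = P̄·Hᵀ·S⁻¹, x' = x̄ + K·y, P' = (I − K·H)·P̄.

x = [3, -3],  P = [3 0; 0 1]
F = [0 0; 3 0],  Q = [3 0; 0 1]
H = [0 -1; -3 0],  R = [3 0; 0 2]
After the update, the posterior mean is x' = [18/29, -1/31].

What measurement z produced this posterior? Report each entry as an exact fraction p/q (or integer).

x̄ = F·x = [0, 9]
P̄ = F·P·Fᵀ + Q = [3 0; 0 28]
S = H·P̄·Hᵀ + R = [31 0; 0 29]
K = P̄·Hᵀ·S⁻¹ = [0 -9/29; -28/31 0]
x' − x̄ = [18/29, -280/31] = K·y
y = (KᵀK)⁻¹·Kᵀ·(x' − x̄) = [10, -2]
z = y + H·x̄ = [10, -2] + [-9, 0] = [1, -2]

z = [1, -2]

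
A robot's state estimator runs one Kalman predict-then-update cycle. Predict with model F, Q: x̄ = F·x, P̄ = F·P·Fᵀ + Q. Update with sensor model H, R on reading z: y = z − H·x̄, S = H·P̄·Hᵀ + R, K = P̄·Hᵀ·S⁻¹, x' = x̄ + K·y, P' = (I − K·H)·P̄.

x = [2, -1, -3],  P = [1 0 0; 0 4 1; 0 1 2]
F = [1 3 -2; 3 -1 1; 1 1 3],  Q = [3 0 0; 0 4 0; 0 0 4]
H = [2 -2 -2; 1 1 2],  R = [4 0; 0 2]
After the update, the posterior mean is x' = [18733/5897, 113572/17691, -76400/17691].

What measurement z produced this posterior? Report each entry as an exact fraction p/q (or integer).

z = [2, 1]

x̄ = F·x = [5, 4, -8]
P̄ = F·P·Fᵀ + Q = [36 -8 8; -8 17 3; 8 3 33]
S = H·P̄·Hᵀ + R = [372 -96; -96 215]
K = P̄·Hᵀ·S⁻¹ = [1642/5897 1940/5897; -2650/17691 17/5897; -1162/17691 1939/5897]
x' − x̄ = [-10752/5897, 42808/17691, 65128/17691] = K·y
y = (KᵀK)⁻¹·Kᵀ·(x' − x̄) = [-16, 8]
z = y + H·x̄ = [-16, 8] + [18, -7] = [2, 1]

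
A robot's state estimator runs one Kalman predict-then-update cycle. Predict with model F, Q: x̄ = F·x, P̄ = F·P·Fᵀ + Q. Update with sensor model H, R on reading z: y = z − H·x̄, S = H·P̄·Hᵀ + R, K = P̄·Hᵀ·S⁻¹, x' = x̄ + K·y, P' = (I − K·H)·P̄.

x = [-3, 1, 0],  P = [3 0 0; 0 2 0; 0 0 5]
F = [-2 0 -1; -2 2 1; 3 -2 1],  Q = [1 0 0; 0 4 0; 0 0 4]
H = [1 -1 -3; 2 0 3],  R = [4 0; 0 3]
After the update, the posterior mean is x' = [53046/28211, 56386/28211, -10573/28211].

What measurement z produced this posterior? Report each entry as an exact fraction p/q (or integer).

z = [1, 3]

x̄ = F·x = [6, 8, -11]
P̄ = F·P·Fᵀ + Q = [18 7 -23; 7 29 -21; -23 -21 44]
S = H·P̄·Hᵀ + R = [445 -242; -242 195]
K = P̄·Hᵀ·S⁻¹ = [7614/28211 4675/28211; -3863/28211 -11883/28211; -5318/28211 5842/28211]
x' − x̄ = [-116220/28211, -169302/28211, 299748/28211] = K·y
y = (KᵀK)⁻¹·Kᵀ·(x' − x̄) = [-30, 24]
z = y + H·x̄ = [-30, 24] + [31, -21] = [1, 3]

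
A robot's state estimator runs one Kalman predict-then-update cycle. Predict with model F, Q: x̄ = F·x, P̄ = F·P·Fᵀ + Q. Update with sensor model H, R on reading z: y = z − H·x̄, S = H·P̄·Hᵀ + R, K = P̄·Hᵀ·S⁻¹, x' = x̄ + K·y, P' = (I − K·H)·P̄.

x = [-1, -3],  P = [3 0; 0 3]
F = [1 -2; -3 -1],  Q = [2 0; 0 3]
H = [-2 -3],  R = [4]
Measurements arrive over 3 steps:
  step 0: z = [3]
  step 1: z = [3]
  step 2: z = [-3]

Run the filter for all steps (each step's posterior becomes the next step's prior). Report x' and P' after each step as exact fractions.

step 0: x' = [890/333, -295/111], P' = [5036/333 -1108/111; -1108/111 260/37]
step 1: x' = [2332/247, -353643/48659], P' = [11938/247 -8124/247; -8124/247 1109700/48659]
step 2: x' = [134313938/14668571, -76055793/14668571], P' = [1078813188/14668571 -735122208/14668571; -735122208/14668571 507123276/14668571]

step 0: x̄ = F·x = [5, 6]
step 0: P̄ = F·P·Fᵀ + Q = [17 -3; -3 33]
step 0: y = z − H·x̄ = [31]
step 0: S = H·P̄·Hᵀ + R = [333]
step 0: K = P̄·Hᵀ·S⁻¹ = [-25/333; -31/111]
step 0: x' = x̄ + K·y = [890/333, -295/111]
step 0: P' = (I − K·H)·P̄ = [5036/333 -1108/111; -1108/111 260/37]
step 1: x̄ = F·x = [2660/333, -595/111]
step 1: P̄ = F·P·Fᵀ + Q = [28358/333 -9016/111; -9016/111 3191/37]
step 1: y = z − H·x̄ = [964/333]
step 1: S = H·P̄·Hᵀ + R = [48659/333]
step 1: K = P̄·Hᵀ·S⁻¹ = [124/247; -32061/48659]
step 1: x' = x̄ + K·y = [2332/247, -353643/48659]
step 1: P' = (I − K·H)·P̄ = [11938/247 -8124/247; -8124/247 1109700/48659]
step 2: x̄ = F·x = [1166690/48659, -78813/3743]
step 2: P̄ = F·P·Fᵀ + Q = [13289616/48659 -987546/3743; -987546/3743 986091/3743]
step 2: y = z − H·x̄ = [-886304/48659]
step 2: S = H·P̄·Hᵀ + R = [14668571/48659]
step 2: K = P̄·Hᵀ·S⁻¹ = [11935062/14668571; -12781353/14668571]
step 2: x' = x̄ + K·y = [134313938/14668571, -76055793/14668571]
step 2: P' = (I − K·H)·P̄ = [1078813188/14668571 -735122208/14668571; -735122208/14668571 507123276/14668571]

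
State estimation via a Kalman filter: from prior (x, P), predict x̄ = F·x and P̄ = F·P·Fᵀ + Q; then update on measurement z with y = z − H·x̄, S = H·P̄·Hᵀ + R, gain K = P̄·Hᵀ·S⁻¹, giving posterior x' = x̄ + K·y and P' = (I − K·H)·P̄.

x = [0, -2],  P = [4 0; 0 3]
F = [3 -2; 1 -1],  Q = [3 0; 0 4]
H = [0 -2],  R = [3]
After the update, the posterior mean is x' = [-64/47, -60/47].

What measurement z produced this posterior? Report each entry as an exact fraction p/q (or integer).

x̄ = F·x = [4, 2]
P̄ = F·P·Fᵀ + Q = [51 18; 18 11]
S = H·P̄·Hᵀ + R = [47]
K = P̄·Hᵀ·S⁻¹ = [-36/47; -22/47]
x' − x̄ = [-252/47, -154/47] = K·y
y = (KᵀK)⁻¹·Kᵀ·(x' − x̄) = [7]
z = y + H·x̄ = [7] + [-4] = [3]

z = [3]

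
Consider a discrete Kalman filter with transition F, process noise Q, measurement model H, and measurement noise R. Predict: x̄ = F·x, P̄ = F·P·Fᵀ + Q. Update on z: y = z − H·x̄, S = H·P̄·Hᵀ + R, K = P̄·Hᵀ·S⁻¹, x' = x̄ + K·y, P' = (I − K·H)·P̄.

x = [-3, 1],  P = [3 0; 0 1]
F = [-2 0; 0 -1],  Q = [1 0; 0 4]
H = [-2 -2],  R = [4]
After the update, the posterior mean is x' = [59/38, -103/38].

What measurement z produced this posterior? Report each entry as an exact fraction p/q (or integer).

x̄ = F·x = [6, -1]
P̄ = F·P·Fᵀ + Q = [13 0; 0 5]
S = H·P̄·Hᵀ + R = [76]
K = P̄·Hᵀ·S⁻¹ = [-13/38; -5/38]
x' − x̄ = [-169/38, -65/38] = K·y
y = (KᵀK)⁻¹·Kᵀ·(x' − x̄) = [13]
z = y + H·x̄ = [13] + [-10] = [3]

z = [3]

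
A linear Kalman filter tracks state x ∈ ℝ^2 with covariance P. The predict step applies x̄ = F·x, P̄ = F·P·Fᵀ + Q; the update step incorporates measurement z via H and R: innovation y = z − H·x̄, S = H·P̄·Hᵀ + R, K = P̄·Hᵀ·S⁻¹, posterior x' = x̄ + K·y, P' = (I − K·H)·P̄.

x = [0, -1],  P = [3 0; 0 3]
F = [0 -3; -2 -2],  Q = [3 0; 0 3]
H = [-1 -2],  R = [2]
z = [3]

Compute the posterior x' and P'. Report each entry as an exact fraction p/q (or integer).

x̄ = F·x = [3, 2]
P̄ = F·P·Fᵀ + Q = [30 18; 18 27]
y = z − H·x̄ = [10]
S = H·P̄·Hᵀ + R = [212]
K = P̄·Hᵀ·S⁻¹ = [-33/106; -18/53]
x' = x̄ + K·y = [-6/53, -74/53]
P' = (I − K·H)·P̄ = [501/53 -234/53; -234/53 135/53]

x' = [-6/53, -74/53]
P' = [501/53 -234/53; -234/53 135/53]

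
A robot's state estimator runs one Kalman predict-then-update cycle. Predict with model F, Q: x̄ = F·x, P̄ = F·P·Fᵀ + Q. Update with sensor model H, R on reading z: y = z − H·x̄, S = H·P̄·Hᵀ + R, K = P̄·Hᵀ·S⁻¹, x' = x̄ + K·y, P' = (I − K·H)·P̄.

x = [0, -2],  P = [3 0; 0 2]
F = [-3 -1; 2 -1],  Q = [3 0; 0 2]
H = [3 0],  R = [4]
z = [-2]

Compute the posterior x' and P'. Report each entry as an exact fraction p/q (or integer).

x̄ = F·x = [2, 2]
P̄ = F·P·Fᵀ + Q = [32 -16; -16 16]
y = z − H·x̄ = [-8]
S = H·P̄·Hᵀ + R = [292]
K = P̄·Hᵀ·S⁻¹ = [24/73; -12/73]
x' = x̄ + K·y = [-46/73, 242/73]
P' = (I − K·H)·P̄ = [32/73 -16/73; -16/73 592/73]

x' = [-46/73, 242/73]
P' = [32/73 -16/73; -16/73 592/73]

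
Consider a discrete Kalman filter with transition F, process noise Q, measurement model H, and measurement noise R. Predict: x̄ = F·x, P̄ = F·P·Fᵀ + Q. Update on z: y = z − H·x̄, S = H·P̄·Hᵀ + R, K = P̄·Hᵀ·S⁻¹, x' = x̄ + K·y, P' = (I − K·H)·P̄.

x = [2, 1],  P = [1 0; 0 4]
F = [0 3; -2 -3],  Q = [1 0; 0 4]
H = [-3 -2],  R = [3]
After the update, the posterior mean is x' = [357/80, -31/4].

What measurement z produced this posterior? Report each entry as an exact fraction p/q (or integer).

x̄ = F·x = [3, -7]
P̄ = F·P·Fᵀ + Q = [37 -36; -36 44]
S = H·P̄·Hᵀ + R = [80]
K = P̄·Hᵀ·S⁻¹ = [-39/80; 1/4]
x' − x̄ = [117/80, -3/4] = K·y
y = (KᵀK)⁻¹·Kᵀ·(x' − x̄) = [-3]
z = y + H·x̄ = [-3] + [5] = [2]

z = [2]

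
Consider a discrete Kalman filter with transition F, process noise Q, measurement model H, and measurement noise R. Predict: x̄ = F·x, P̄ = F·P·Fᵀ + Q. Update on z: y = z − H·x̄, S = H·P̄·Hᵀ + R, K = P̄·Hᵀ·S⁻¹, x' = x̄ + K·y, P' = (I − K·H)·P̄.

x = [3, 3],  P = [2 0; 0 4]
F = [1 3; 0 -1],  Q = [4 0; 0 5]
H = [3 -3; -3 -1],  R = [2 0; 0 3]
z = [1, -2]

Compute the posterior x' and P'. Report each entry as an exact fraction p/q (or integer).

x' = [7712/12119, 3477/12119]
P' = [2346/12119 1614/12119; 1614/12119 3528/12119]

x̄ = F·x = [12, -3]
P̄ = F·P·Fᵀ + Q = [42 -12; -12 9]
y = z − H·x̄ = [-44, 31]
S = H·P̄·Hᵀ + R = [677 -423; -423 318]
K = P̄·Hᵀ·S⁻¹ = [1098/12119 -2884/12119; -2871/12119 -2790/12119]
x' = x̄ + K·y = [7712/12119, 3477/12119]
P' = (I − K·H)·P̄ = [2346/12119 1614/12119; 1614/12119 3528/12119]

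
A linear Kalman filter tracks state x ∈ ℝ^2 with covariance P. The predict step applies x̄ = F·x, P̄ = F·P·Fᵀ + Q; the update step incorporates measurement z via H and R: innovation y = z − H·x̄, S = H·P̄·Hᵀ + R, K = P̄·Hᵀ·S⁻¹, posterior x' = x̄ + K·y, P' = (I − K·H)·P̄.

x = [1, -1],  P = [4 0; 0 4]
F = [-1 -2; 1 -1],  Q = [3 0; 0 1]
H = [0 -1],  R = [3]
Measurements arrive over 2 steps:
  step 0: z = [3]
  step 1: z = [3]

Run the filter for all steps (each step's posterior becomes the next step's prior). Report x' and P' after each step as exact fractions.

step 0: x' = [-2/3, -7/4], P' = [65/3 1; 1 9/4]
step 1: x' = [2186/311, -786/311], P' = [7754/311 -654/311; -654/311 825/311]

step 0: x̄ = F·x = [1, 2]
step 0: P̄ = F·P·Fᵀ + Q = [23 4; 4 9]
step 0: y = z − H·x̄ = [5]
step 0: S = H·P̄·Hᵀ + R = [12]
step 0: K = P̄·Hᵀ·S⁻¹ = [-1/3; -3/4]
step 0: x' = x̄ + K·y = [-2/3, -7/4]
step 0: P' = (I − K·H)·P̄ = [65/3 1; 1 9/4]
step 1: x̄ = F·x = [25/6, 13/12]
step 1: P̄ = F·P·Fᵀ + Q = [113/3 -109/6; -109/6 275/12]
step 1: y = z − H·x̄ = [49/12]
step 1: S = H·P̄·Hᵀ + R = [311/12]
step 1: K = P̄·Hᵀ·S⁻¹ = [218/311; -275/311]
step 1: x' = x̄ + K·y = [2186/311, -786/311]
step 1: P' = (I − K·H)·P̄ = [7754/311 -654/311; -654/311 825/311]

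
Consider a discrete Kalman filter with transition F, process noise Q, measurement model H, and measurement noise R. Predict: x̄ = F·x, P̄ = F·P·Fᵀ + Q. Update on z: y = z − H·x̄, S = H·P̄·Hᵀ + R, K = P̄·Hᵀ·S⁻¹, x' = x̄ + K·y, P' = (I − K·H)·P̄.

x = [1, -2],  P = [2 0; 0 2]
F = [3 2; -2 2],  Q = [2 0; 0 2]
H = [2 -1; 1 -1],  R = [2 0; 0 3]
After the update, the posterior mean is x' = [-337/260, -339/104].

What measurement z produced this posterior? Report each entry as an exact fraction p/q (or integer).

x̄ = F·x = [-1, -6]
P̄ = F·P·Fᵀ + Q = [28 -4; -4 18]
S = H·P̄·Hᵀ + R = [148 86; 86 57]
K = P̄·Hᵀ·S⁻¹ = [167/260 -53/130; 41/104 -51/52]
x' − x̄ = [-77/260, 285/104] = K·y
y = (KᵀK)⁻¹·Kᵀ·(x' − x̄) = [-3, -4]
z = y + H·x̄ = [-3, -4] + [4, 5] = [1, 1]

z = [1, 1]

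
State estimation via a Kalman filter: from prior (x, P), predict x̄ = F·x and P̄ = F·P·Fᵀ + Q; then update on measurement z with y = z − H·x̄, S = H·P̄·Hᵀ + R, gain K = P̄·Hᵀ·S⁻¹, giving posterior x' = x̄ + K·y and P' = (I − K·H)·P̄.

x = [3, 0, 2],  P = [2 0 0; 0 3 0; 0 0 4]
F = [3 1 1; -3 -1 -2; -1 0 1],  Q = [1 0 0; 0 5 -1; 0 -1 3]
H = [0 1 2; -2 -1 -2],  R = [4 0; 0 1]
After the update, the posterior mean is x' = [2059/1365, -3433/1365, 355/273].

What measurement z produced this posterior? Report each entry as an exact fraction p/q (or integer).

x̄ = F·x = [11, -13, -1]
P̄ = F·P·Fᵀ + Q = [26 -29 -2; -29 42 -3; -2 -3 9]
S = H·P̄·Hᵀ + R = [70 0; 0 39]
K = P̄·Hᵀ·S⁻¹ = [-33/70 -19/39; 18/35 22/39; 3/14 -11/39]
x' − x̄ = [-12956/1365, 14312/1365, 628/273] = K·y
y = (KᵀK)⁻¹·Kᵀ·(x' − x̄) = [16, 4]
z = y + H·x̄ = [16, 4] + [-15, -7] = [1, -3]

z = [1, -3]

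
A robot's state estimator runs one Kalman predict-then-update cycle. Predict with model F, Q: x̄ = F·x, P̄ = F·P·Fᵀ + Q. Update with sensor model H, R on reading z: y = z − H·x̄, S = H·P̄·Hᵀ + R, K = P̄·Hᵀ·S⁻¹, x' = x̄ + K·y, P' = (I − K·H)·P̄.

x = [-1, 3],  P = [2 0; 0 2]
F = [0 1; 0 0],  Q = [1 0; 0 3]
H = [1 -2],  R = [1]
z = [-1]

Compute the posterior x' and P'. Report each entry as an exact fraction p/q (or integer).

x̄ = F·x = [3, 0]
P̄ = F·P·Fᵀ + Q = [3 0; 0 3]
y = z − H·x̄ = [-4]
S = H·P̄·Hᵀ + R = [16]
K = P̄·Hᵀ·S⁻¹ = [3/16; -3/8]
x' = x̄ + K·y = [9/4, 3/2]
P' = (I − K·H)·P̄ = [39/16 9/8; 9/8 3/4]

x' = [9/4, 3/2]
P' = [39/16 9/8; 9/8 3/4]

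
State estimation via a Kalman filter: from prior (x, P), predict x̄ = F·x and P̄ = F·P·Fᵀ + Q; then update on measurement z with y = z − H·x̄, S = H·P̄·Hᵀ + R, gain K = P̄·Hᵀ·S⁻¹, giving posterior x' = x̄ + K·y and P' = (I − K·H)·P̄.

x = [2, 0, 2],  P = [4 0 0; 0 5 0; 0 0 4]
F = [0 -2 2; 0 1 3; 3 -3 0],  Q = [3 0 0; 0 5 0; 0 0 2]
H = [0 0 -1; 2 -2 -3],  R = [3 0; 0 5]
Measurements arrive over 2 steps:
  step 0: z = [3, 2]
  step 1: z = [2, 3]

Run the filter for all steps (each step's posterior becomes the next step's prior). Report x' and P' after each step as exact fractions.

step 0: x' = [1084/661, 65487/12559, -37245/12559], P' = [17779/661 15984/661 1080/661; 15984/661 357038/12559 -28863/12559; 1080/661 -28863/12559 33717/12559]
step 1: x' = [-4623508056/838320281, -2734443927/838320281, -2077328692/838320281], P' = [10791692311/838320281 4925029936/838320281 3472137180/838320281; 4925029936/838320281 5393987592/838320281 -69844419/838320281; 3472137180/838320281 -69844419/838320281 2370183891/838320281]

step 0: x̄ = F·x = [4, 6, 6]
step 0: P̄ = F·P·Fᵀ + Q = [39 14 30; 14 46 -15; 30 -15 83]
step 0: y = z − H·x̄ = [9, 24]
step 0: S = H·P̄·Hᵀ + R = [86 159; 159 440]
step 0: K = P̄·Hᵀ·S⁻¹ = [-360/661 70/661; 9621/12559 -4019/12559; -11239/12559 -477/12559]
step 0: x' = x̄ + K·y = [1084/661, 65487/12559, -37245/12559]
step 0: P' = (I − K·H)·P̄ = [17779/661 15984/661 1080/661; 15984/661 357038/12559 -28863/12559; 1080/661 -28863/12559 33717/12559]
step 1: x̄ = F·x = [-205464/12559, -46248/12559, -134673/12559]
step 1: P̄ = F·P·Fᵀ + Q = [1831601/12559 -396322/12559 616350/12559; -396322/12559 550108/12559 284421/12559; 616350/12559 284421/12559 812141/12559]
step 1: y = z − H·x̄ = [-109555/12559, -47910/12559]
step 1: S = H·P̄·Hᵀ + R = [849818/12559 1772565/12559; 1772565/12559 16086328/12559]
step 1: K = P̄·Hᵀ·S⁻¹ = [-1157379060/838320281 263382642/838320281; 23281473/838320281 -145676411/838320281; -790061297/838320281 -5317695/838320281]
step 1: x' = x̄ + K·y = [-4623508056/838320281, -2734443927/838320281, -2077328692/838320281]
step 1: P' = (I − K·H)·P̄ = [10791692311/838320281 4925029936/838320281 3472137180/838320281; 4925029936/838320281 5393987592/838320281 -69844419/838320281; 3472137180/838320281 -69844419/838320281 2370183891/838320281]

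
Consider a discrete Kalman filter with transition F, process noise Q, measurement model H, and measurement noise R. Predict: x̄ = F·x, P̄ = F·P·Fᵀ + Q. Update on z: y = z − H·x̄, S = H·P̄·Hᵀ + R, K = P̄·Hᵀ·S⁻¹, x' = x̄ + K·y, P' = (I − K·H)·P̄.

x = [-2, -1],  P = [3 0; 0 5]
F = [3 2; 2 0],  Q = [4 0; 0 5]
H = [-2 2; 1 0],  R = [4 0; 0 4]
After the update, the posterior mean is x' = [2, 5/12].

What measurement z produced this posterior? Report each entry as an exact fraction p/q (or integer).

x̄ = F·x = [-8, -4]
P̄ = F·P·Fᵀ + Q = [51 18; 18 17]
S = H·P̄·Hᵀ + R = [132 -66; -66 55]
K = P̄·Hᵀ·S⁻¹ = [-1/11 9/11; 49/132 17/22]
x' − x̄ = [10, 53/12] = K·y
y = (KᵀK)⁻¹·Kᵀ·(x' − x̄) = [-11, 11]
z = y + H·x̄ = [-11, 11] + [8, -8] = [-3, 3]

z = [-3, 3]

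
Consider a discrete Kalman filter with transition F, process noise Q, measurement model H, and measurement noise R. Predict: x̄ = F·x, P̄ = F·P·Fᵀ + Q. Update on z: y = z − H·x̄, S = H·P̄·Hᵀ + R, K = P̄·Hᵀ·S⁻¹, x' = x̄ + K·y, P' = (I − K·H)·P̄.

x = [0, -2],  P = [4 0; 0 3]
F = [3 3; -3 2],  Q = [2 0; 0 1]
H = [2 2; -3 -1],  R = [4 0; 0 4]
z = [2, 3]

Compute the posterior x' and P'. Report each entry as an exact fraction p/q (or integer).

x̄ = F·x = [-6, -4]
P̄ = F·P·Fᵀ + Q = [65 -18; -18 49]
y = z − H·x̄ = [22, -19]
S = H·P̄·Hᵀ + R = [316 -344; -344 530]
K = P̄·Hᵀ·S⁻¹ = [-2767/12286 -5899/12286; 8645/12286 5727/12286]
x' = x̄ + K·y = [-22509/12286, 32233/12286]
P' = (I − K·H)·P̄ = [14565/12286 -20099/12286; -20099/12286 37389/12286]

x' = [-22509/12286, 32233/12286]
P' = [14565/12286 -20099/12286; -20099/12286 37389/12286]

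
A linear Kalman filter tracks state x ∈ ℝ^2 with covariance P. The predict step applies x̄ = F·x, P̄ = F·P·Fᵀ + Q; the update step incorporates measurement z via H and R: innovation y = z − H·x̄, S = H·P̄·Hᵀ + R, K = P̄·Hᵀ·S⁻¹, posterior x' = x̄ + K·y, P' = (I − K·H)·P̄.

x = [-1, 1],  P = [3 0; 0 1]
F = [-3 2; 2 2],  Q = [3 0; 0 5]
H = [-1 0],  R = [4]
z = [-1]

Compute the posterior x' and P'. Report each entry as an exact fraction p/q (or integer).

x' = [27/19, 28/19]
P' = [68/19 -28/19; -28/19 301/19]

x̄ = F·x = [5, 0]
P̄ = F·P·Fᵀ + Q = [34 -14; -14 21]
y = z − H·x̄ = [4]
S = H·P̄·Hᵀ + R = [38]
K = P̄·Hᵀ·S⁻¹ = [-17/19; 7/19]
x' = x̄ + K·y = [27/19, 28/19]
P' = (I − K·H)·P̄ = [68/19 -28/19; -28/19 301/19]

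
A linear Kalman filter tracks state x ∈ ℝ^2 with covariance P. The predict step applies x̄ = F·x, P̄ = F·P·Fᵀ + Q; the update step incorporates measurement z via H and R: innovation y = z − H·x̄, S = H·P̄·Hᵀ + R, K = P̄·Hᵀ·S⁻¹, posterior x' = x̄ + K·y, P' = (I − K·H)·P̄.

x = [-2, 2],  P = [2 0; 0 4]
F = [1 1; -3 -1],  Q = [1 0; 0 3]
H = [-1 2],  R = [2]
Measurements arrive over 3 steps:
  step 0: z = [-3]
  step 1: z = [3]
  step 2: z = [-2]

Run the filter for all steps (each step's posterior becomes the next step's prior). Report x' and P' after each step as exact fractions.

step 0: x' = [297/149, -64/149], P' = [314/149 130/149; 130/149 125/149]
step 1: x' = [-12575/12103, 10700/12103], P' = [14598/12103 5288/12103; 5288/12103 15231/24206]
step 2: x' = [716054/791655, -1140622/2374965], P' = [315866/263885 347122/791655; 347122/791655 1493944/2374965]

step 0: x̄ = F·x = [0, 4]
step 0: P̄ = F·P·Fᵀ + Q = [7 -10; -10 25]
step 0: y = z − H·x̄ = [-11]
step 0: S = H·P̄·Hᵀ + R = [149]
step 0: K = P̄·Hᵀ·S⁻¹ = [-27/149; 60/149]
step 0: x' = x̄ + K·y = [297/149, -64/149]
step 0: P' = (I − K·H)·P̄ = [314/149 130/149; 130/149 125/149]
step 1: x̄ = F·x = [233/149, -827/149]
step 1: P̄ = F·P·Fᵀ + Q = [848/149 -1587/149; -1587/149 4178/149]
step 1: y = z − H·x̄ = [2334/149]
step 1: S = H·P̄·Hᵀ + R = [24206/149]
step 1: K = P̄·Hᵀ·S⁻¹ = [-2011/12103; 9943/24206]
step 1: x' = x̄ + K·y = [-12575/12103, 10700/12103]
step 1: P' = (I − K·H)·P̄ = [14598/12103 5288/12103; 5288/12103 15231/24206]
step 2: x̄ = F·x = [-1875/12103, 27025/12103]
step 2: P̄ = F·P·Fᵀ + Q = [89785/24206 -145123/24206; -145123/24206 414069/24206]
step 2: y = z − H·x̄ = [-80131/12103]
step 2: S = H·P̄·Hᵀ + R = [2374965/24206]
step 2: K = P̄·Hᵀ·S⁻¹ = [-126677/791655; 973261/2374965]
step 2: x' = x̄ + K·y = [716054/791655, -1140622/2374965]
step 2: P' = (I − K·H)·P̄ = [315866/263885 347122/791655; 347122/791655 1493944/2374965]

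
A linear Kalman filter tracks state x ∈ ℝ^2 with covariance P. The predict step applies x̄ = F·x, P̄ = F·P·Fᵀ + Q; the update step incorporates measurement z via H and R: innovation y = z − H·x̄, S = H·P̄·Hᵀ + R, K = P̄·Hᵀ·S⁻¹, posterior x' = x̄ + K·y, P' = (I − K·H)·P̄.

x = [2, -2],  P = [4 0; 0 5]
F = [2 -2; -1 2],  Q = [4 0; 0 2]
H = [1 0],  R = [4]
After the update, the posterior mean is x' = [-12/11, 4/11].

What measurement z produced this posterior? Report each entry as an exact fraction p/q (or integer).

x̄ = F·x = [8, -6]
P̄ = F·P·Fᵀ + Q = [40 -28; -28 26]
S = H·P̄·Hᵀ + R = [44]
K = P̄·Hᵀ·S⁻¹ = [10/11; -7/11]
x' − x̄ = [-100/11, 70/11] = K·y
y = (KᵀK)⁻¹·Kᵀ·(x' − x̄) = [-10]
z = y + H·x̄ = [-10] + [8] = [-2]

z = [-2]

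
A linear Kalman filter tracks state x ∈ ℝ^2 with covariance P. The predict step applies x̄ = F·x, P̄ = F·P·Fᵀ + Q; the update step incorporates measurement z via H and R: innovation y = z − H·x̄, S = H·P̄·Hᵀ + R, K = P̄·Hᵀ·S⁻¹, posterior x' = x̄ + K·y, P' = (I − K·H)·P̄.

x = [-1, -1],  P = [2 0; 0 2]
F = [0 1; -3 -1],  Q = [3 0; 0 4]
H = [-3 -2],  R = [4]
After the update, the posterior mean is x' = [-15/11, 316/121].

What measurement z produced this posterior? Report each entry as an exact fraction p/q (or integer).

x̄ = F·x = [-1, 4]
P̄ = F·P·Fᵀ + Q = [5 -2; -2 24]
S = H·P̄·Hᵀ + R = [121]
K = P̄·Hᵀ·S⁻¹ = [-1/11; -42/121]
x' − x̄ = [-4/11, -168/121] = K·y
y = (KᵀK)⁻¹·Kᵀ·(x' − x̄) = [4]
z = y + H·x̄ = [4] + [-5] = [-1]

z = [-1]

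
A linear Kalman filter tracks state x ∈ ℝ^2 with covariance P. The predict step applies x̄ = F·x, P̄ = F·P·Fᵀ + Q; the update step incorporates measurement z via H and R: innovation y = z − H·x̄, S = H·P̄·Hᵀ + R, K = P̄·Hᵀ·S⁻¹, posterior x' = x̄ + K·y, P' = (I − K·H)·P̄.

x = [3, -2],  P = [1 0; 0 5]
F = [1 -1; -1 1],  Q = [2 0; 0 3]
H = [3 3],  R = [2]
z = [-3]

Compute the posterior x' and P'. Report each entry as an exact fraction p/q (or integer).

x' = [217/47, -262/47]
P' = [340/47 -336/47; -336/47 342/47]

x̄ = F·x = [5, -5]
P̄ = F·P·Fᵀ + Q = [8 -6; -6 9]
y = z − H·x̄ = [-3]
S = H·P̄·Hᵀ + R = [47]
K = P̄·Hᵀ·S⁻¹ = [6/47; 9/47]
x' = x̄ + K·y = [217/47, -262/47]
P' = (I − K·H)·P̄ = [340/47 -336/47; -336/47 342/47]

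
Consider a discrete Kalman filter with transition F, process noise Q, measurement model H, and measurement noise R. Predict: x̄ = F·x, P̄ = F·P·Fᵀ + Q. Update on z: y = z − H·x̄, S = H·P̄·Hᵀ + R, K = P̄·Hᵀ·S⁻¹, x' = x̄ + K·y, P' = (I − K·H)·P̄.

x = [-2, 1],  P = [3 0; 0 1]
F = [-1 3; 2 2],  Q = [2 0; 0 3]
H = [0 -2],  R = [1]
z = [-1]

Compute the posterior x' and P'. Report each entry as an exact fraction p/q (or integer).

x̄ = F·x = [5, -2]
P̄ = F·P·Fᵀ + Q = [14 0; 0 19]
y = z − H·x̄ = [-5]
S = H·P̄·Hᵀ + R = [77]
K = P̄·Hᵀ·S⁻¹ = [0; -38/77]
x' = x̄ + K·y = [5, 36/77]
P' = (I − K·H)·P̄ = [14 0; 0 19/77]

x' = [5, 36/77]
P' = [14 0; 0 19/77]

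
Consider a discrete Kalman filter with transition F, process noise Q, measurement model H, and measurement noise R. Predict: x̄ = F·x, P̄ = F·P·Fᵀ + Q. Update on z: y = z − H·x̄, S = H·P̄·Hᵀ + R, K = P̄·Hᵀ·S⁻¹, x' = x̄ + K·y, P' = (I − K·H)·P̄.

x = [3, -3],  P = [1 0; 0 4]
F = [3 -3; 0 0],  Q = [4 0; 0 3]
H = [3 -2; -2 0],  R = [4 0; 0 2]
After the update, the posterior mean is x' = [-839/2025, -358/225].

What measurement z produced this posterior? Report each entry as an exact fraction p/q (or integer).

x̄ = F·x = [18, 0]
P̄ = F·P·Fᵀ + Q = [49 0; 0 3]
S = H·P̄·Hᵀ + R = [457 -294; -294 198]
K = P̄·Hᵀ·S⁻¹ = [49/675 -784/2025; -22/75 -98/225]
x' − x̄ = [-37289/2025, -358/225] = K·y
y = (KᵀK)⁻¹·Kᵀ·(x' − x̄) = [-51, 38]
z = y + H·x̄ = [-51, 38] + [54, -36] = [3, 2]

z = [3, 2]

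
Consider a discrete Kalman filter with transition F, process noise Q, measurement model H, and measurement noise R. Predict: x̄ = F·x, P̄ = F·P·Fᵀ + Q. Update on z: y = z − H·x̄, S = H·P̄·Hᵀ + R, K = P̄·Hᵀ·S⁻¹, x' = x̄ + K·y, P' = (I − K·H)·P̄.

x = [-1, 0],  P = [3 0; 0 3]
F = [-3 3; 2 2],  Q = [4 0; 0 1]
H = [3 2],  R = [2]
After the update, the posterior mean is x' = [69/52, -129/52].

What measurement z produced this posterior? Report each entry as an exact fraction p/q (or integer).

z = [-1]

x̄ = F·x = [3, -2]
P̄ = F·P·Fᵀ + Q = [58 0; 0 25]
S = H·P̄·Hᵀ + R = [624]
K = P̄·Hᵀ·S⁻¹ = [29/104; 25/312]
x' − x̄ = [-87/52, -25/52] = K·y
y = (KᵀK)⁻¹·Kᵀ·(x' − x̄) = [-6]
z = y + H·x̄ = [-6] + [5] = [-1]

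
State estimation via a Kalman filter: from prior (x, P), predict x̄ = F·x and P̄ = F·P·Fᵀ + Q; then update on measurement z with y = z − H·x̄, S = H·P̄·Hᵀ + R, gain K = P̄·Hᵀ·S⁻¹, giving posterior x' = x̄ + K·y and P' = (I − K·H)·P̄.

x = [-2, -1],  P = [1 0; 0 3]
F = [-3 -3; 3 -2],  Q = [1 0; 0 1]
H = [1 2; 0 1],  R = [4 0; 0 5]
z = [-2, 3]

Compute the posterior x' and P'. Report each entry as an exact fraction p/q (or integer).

x' = [890/823, -816/823]
P' = [9166/823 -3575/823; -3575/823 4105/1646]

x̄ = F·x = [9, -4]
P̄ = F·P·Fᵀ + Q = [37 9; 9 22]
y = z − H·x̄ = [-3, 7]
S = H·P̄·Hᵀ + R = [165 53; 53 27]
K = P̄·Hᵀ·S⁻¹ = [504/823 -715/823; 265/1646 821/1646]
x' = x̄ + K·y = [890/823, -816/823]
P' = (I − K·H)·P̄ = [9166/823 -3575/823; -3575/823 4105/1646]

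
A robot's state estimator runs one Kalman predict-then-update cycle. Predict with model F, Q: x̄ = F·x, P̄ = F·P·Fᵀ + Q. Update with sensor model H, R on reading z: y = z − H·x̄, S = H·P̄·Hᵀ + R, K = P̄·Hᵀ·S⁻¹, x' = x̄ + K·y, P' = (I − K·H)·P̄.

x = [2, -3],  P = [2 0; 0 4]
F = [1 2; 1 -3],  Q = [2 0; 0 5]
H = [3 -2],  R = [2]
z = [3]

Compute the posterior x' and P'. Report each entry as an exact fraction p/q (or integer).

x̄ = F·x = [-4, 11]
P̄ = F·P·Fᵀ + Q = [20 -22; -22 43]
y = z − H·x̄ = [37]
S = H·P̄·Hᵀ + R = [618]
K = P̄·Hᵀ·S⁻¹ = [52/309; -76/309]
x' = x̄ + K·y = [688/309, 587/309]
P' = (I − K·H)·P̄ = [772/309 1106/309; 1106/309 1735/309]

x' = [688/309, 587/309]
P' = [772/309 1106/309; 1106/309 1735/309]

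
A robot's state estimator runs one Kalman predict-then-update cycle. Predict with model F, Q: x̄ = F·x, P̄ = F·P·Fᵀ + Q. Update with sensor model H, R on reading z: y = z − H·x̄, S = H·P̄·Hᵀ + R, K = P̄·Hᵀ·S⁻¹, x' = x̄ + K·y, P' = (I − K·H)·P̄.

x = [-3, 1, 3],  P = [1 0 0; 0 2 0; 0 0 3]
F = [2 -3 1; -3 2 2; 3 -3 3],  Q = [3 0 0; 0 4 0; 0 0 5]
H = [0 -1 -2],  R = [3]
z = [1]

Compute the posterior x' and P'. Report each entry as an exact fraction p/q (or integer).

x' = [-552/65, 1024/65, -108/13]
P' = [1091/65 -2289/130 237/26; -2289/130 7851/260 -777/52; 237/26 -777/52 423/52]

x̄ = F·x = [-6, 17, -3]
P̄ = F·P·Fᵀ + Q = [28 -12 33; -12 33 -3; 33 -3 59]
y = z − H·x̄ = [12]
S = H·P̄·Hᵀ + R = [260]
K = P̄·Hᵀ·S⁻¹ = [-27/130; -27/260; -23/52]
x' = x̄ + K·y = [-552/65, 1024/65, -108/13]
P' = (I − K·H)·P̄ = [1091/65 -2289/130 237/26; -2289/130 7851/260 -777/52; 237/26 -777/52 423/52]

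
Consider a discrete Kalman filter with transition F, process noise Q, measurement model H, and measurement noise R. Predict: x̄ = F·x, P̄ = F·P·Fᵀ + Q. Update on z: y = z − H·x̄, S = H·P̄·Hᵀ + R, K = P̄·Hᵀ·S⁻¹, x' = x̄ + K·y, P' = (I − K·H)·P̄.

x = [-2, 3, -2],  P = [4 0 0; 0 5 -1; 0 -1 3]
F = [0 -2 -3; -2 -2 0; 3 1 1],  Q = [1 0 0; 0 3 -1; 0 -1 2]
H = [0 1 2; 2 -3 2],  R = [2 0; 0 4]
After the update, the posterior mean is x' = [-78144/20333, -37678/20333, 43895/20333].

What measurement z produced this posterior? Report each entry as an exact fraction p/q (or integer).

z = [3, 2]

x̄ = F·x = [0, -2, -5]
P̄ = F·P·Fᵀ + Q = [36 14 -14; 14 39 -33; -14 -33 44]
S = H·P̄·Hᵀ + R = [85 163; 163 791]
K = P̄·Hᵀ·S⁻¹ = [-5700/20333 1226/20333; 1954/20333 -4387/20333; 8794/20333 2275/20333]
x' − x̄ = [-78144/20333, 2988/20333, 145560/20333] = K·y
y = (KᵀK)⁻¹·Kᵀ·(x' − x̄) = [15, 6]
z = y + H·x̄ = [15, 6] + [-12, -4] = [3, 2]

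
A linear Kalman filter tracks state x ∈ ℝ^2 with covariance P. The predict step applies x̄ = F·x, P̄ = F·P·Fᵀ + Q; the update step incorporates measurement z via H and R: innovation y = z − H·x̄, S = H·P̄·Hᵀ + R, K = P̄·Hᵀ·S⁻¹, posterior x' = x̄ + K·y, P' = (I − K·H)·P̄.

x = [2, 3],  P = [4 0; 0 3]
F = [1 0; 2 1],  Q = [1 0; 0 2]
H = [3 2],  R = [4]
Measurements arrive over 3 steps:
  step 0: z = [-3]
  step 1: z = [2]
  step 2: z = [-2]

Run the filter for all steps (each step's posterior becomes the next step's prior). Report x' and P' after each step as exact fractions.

step 0: x̄ = F·x = [2, 7]
step 0: P̄ = F·P·Fᵀ + Q = [5 8; 8 21]
step 0: y = z − H·x̄ = [-23]
step 0: S = H·P̄·Hᵀ + R = [229]
step 0: K = P̄·Hᵀ·S⁻¹ = [31/229; 66/229]
step 0: x' = x̄ + K·y = [-255/229, 85/229]
step 0: P' = (I − K·H)·P̄ = [184/229 -214/229; -214/229 453/229]
step 1: x̄ = F·x = [-255/229, -425/229]
step 1: P̄ = F·P·Fᵀ + Q = [413/229 154/229; 154/229 791/229]
step 1: y = z − H·x̄ = [2073/229]
step 1: S = H·P̄·Hᵀ + R = [9645/229]
step 1: K = P̄·Hᵀ·S⁻¹ = [1547/9645; 2044/9645]
step 1: x' = x̄ + K·y = [1088/3215, 201/3215]
step 1: P' = (I − K·H)·P̄ = [6944/9645 -7322/9645; -7322/9645 15071/9645]
step 2: x̄ = F·x = [1088/3215, 2377/3215]
step 2: P̄ = F·P·Fᵀ + Q = [16589/9645 6566/9645; 6566/9645 32849/9645]
step 2: y = z − H·x̄ = [-14448/3215]
step 2: S = H·P̄·Hᵀ + R = [398069/9645]
step 2: K = P̄·Hᵀ·S⁻¹ = [62899/398069; 85396/398069]
step 2: x' = x̄ + K·y = [-21136/56867, -12779/56867]
step 2: P' = (I − K·H)·P̄ = [274472/398069 -285910/398069; -285910/398069 599657/398069]

step 0: x' = [-255/229, 85/229], P' = [184/229 -214/229; -214/229 453/229]
step 1: x' = [1088/3215, 201/3215], P' = [6944/9645 -7322/9645; -7322/9645 15071/9645]
step 2: x' = [-21136/56867, -12779/56867], P' = [274472/398069 -285910/398069; -285910/398069 599657/398069]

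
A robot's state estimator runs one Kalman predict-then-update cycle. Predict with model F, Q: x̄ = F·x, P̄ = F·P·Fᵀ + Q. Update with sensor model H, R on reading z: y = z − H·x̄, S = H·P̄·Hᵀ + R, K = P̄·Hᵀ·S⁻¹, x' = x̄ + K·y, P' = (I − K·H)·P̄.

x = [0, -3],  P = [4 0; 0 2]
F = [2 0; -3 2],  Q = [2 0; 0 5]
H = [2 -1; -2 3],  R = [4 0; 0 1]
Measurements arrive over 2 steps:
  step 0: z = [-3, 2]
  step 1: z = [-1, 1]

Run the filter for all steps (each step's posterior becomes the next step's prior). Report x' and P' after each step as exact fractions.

step 0: x̄ = F·x = [0, -6]
step 0: P̄ = F·P·Fᵀ + Q = [18 -24; -24 49]
step 0: y = z − H·x̄ = [-9, 20]
step 0: S = H·P̄·Hᵀ + R = [221 -411; -411 802]
step 0: K = P̄·Hᵀ·S⁻¹ = [3732/8321 792/8321; 2351/8321 3228/8321]
step 0: x' = x̄ + K·y = [-17748/8321, -6525/8321]
step 0: P' = (I − K·H)·P̄ = [11394/8321 7860/8321; 7860/8321 6316/8321]
step 1: x̄ = F·x = [-35496/8321, 40194/8321]
step 1: P̄ = F·P·Fᵀ + Q = [62218/8321 -36924/8321; -36924/8321 75095/8321]
step 1: y = z − H·x̄ = [102865/8321, -183253/8321]
step 1: S = H·P̄·Hᵀ + R = [504947/8321 -769549/8321; -769549/8321 1376136/8321]
step 1: K = P̄·Hᵀ·S⁻¹ = [4933208/12338671 649784/12338671; 3032289/12338671 4377764/12338671]
step 1: x' = x̄ + K·y = [-5960088/12338671, 675227/12338671]
step 1: P' = (I − K·H)·P̄ = [14962070/12338671 10191308/12338671; 10191308/12338671 8253460/12338671]

step 0: x' = [-17748/8321, -6525/8321], P' = [11394/8321 7860/8321; 7860/8321 6316/8321]
step 1: x' = [-5960088/12338671, 675227/12338671], P' = [14962070/12338671 10191308/12338671; 10191308/12338671 8253460/12338671]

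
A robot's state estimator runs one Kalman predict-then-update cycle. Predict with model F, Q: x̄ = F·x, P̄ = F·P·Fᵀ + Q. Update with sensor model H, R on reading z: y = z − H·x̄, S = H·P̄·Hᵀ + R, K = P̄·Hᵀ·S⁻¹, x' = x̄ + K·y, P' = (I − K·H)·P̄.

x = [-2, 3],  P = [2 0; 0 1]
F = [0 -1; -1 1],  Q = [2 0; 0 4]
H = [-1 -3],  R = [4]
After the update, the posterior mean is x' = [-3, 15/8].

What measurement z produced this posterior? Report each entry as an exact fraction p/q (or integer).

x̄ = F·x = [-3, 5]
P̄ = F·P·Fᵀ + Q = [3 -1; -1 7]
S = H·P̄·Hᵀ + R = [64]
K = P̄·Hᵀ·S⁻¹ = [0; -5/16]
x' − x̄ = [0, -25/8] = K·y
y = (KᵀK)⁻¹·Kᵀ·(x' − x̄) = [10]
z = y + H·x̄ = [10] + [-12] = [-2]

z = [-2]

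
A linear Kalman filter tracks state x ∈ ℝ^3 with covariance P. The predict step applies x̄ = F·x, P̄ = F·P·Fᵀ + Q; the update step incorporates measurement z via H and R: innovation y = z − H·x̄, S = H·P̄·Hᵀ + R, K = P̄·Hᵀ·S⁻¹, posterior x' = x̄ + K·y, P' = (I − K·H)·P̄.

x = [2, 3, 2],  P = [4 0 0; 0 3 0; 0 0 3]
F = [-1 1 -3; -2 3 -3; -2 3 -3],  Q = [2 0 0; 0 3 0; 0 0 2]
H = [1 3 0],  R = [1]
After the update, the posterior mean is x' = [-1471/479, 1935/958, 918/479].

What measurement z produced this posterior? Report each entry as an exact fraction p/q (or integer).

z = [3]

x̄ = F·x = [-5, -1, -1]
P̄ = F·P·Fᵀ + Q = [36 44 44; 44 73 70; 44 70 72]
S = H·P̄·Hᵀ + R = [958]
K = P̄·Hᵀ·S⁻¹ = [84/479; 263/958; 127/479]
x' − x̄ = [924/479, 2893/958, 1397/479] = K·y
y = (KᵀK)⁻¹·Kᵀ·(x' − x̄) = [11]
z = y + H·x̄ = [11] + [-8] = [3]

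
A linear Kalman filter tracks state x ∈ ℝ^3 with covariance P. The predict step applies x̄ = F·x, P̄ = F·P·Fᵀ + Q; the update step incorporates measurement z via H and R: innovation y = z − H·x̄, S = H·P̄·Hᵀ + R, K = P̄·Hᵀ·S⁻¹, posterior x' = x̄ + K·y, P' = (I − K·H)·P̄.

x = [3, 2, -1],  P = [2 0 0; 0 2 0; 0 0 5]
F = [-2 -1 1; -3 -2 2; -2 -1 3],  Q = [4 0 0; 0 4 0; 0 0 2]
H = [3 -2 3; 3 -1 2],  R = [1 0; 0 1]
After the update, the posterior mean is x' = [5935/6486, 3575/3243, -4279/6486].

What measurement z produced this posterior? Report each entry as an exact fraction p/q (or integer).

z = [-2, 1]

x̄ = F·x = [-9, -15, -11]
P̄ = F·P·Fᵀ + Q = [19 26 25; 26 50 46; 25 46 57]
S = H·P̄·Hᵀ + R = [471 432; 432 410]
K = P̄·Hᵀ·S⁻¹ = [-1096/3243 1197/2162; -2140/3243 1068/1081; 682/3243 275/2162]
x' − x̄ = [64309/6486, 52220/3243, 67067/6486] = K·y
y = (KᵀK)⁻¹·Kᵀ·(x' − x̄) = [28, 35]
z = y + H·x̄ = [28, 35] + [-30, -34] = [-2, 1]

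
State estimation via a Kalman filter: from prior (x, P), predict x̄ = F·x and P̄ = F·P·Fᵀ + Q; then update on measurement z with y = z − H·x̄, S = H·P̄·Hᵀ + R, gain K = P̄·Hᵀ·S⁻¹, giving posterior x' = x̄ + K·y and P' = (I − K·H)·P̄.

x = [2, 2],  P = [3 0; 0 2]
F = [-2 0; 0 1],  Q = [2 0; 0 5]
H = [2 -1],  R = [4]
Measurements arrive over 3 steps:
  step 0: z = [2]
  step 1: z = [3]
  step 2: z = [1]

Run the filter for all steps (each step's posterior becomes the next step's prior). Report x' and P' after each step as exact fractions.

step 0: x̄ = F·x = [-4, 2]
step 0: P̄ = F·P·Fᵀ + Q = [14 0; 0 7]
step 0: y = z − H·x̄ = [12]
step 0: S = H·P̄·Hᵀ + R = [67]
step 0: K = P̄·Hᵀ·S⁻¹ = [28/67; -7/67]
step 0: x' = x̄ + K·y = [68/67, 50/67]
step 0: P' = (I − K·H)·P̄ = [154/67 196/67; 196/67 420/67]
step 1: x̄ = F·x = [-136/67, 50/67]
step 1: P̄ = F·P·Fᵀ + Q = [750/67 -392/67; -392/67 755/67]
step 1: y = z − H·x̄ = [523/67]
step 1: S = H·P̄·Hᵀ + R = [5591/67]
step 1: K = P̄·Hᵀ·S⁻¹ = [1892/5591; -1539/5591]
step 1: x' = x̄ + K·y = [3420/5591, -7841/5591]
step 1: P' = (I − K·H)·P̄ = [9158/5591 10748/5591; 10748/5591 27652/5591]
step 2: x̄ = F·x = [-6840/5591, -7841/5591]
step 2: P̄ = F·P·Fᵀ + Q = [47814/5591 -21496/5591; -21496/5591 55607/5591]
step 2: y = z − H·x̄ = [11430/5591]
step 2: S = H·P̄·Hᵀ + R = [355211/5591]
step 2: K = P̄·Hᵀ·S⁻¹ = [117124/355211; -98599/355211]
step 2: x' = x̄ + K·y = [-195120/355211, -699731/355211]
step 2: P' = (I − K·H)·P̄ = [584158/355211 699820/355211; 699820/355211 1794036/355211]

step 0: x' = [68/67, 50/67], P' = [154/67 196/67; 196/67 420/67]
step 1: x' = [3420/5591, -7841/5591], P' = [9158/5591 10748/5591; 10748/5591 27652/5591]
step 2: x' = [-195120/355211, -699731/355211], P' = [584158/355211 699820/355211; 699820/355211 1794036/355211]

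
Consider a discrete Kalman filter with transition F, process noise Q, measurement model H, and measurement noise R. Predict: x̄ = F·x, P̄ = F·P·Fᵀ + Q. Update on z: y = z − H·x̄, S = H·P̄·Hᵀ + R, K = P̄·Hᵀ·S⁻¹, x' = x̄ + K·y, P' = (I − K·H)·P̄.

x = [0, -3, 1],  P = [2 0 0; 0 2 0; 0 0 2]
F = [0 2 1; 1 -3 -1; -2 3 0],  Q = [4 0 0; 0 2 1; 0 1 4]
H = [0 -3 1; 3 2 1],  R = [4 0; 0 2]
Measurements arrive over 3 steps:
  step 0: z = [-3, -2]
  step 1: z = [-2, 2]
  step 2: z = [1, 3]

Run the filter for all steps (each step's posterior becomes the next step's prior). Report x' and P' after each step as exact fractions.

step 0: x' = [-12955/23063, 13756/23063, -35145/23063], P' = [46674/23063 -27346/23063 -73230/23063; -27346/23063 21396/23063 40800/23063; -73230/23063 40800/23063 143304/23063]
step 1: x' = [-214685411/280797271, 1028134015/842391813, 490615661/280797271], P' = [375325436/280797271 -223754792/280797271 -540834392/280797271; -223754792/280797271 597184274/842391813 297636670/280797271; -540834392/280797271 297636670/280797271 1107717242/280797271]
step 2: x' = [20972276867501/20660881521135, -1831551659441/6886960507045, 3000013787766/6886960507045], P' = [27472945058894/20660881521135 -5447958940674/6886960507045 -13209227541846/6886960507045; -5447958940674/6886960507045 4849088066552/6886960507045 7252857164988/6886960507045; -13209227541846/6886960507045 7252857164988/6886960507045 27105622135652/6886960507045]

step 0: x̄ = F·x = [-5, 8, -9]
step 0: P̄ = F·P·Fᵀ + Q = [14 -14 12; -14 24 -21; 12 -21 30]
step 0: y = z − H·x̄ = [30, 6]
step 0: S = H·P̄·Hᵀ + R = [376 69; 69 74]
step 0: K = P̄·Hᵀ·S⁻¹ = [2202/23063 6050/23063; -5847/23063 777/23063; 5226/23063 2607/23063]
step 0: x' = x̄ + K·y = [-12955/23063, 13756/23063, -35145/23063]
step 0: P' = (I − K·H)·P̄ = [46674/23063 -27346/23063 -73230/23063; -27346/23063 21396/23063 40800/23063; -73230/23063 40800/23063 143304/23063]
step 1: x̄ = F·x = [-7633/23063, -19078/23063, 67178/23063]
step 1: P̄ = F·P·Fᵀ + Q = [484340/23063 -603602/23063 506620/23063; -603602/23063 984004/23063 -777823/23063; 506620/23063 -777823/23063 799664/23063]
step 1: y = z − H·x̄ = [-170538/23063, 40003/23063]
step 1: S = H·P̄·Hᵀ + R = [14414890/23063 2625741/23063; 2625741/23063 1826070/23063]
step 1: K = P̄·Hᵀ·S⁻¹ = [32607496/280797271 68816166/280797271; -74886901/280797271 36742715/842391813; 53701808/280797271 40243703/280797271]
step 1: x' = x̄ + K·y = [-214685411/280797271, 1028134015/842391813, 490615661/280797271]
step 1: P' = (I − K·H)·P̄ = [375325436/280797271 -223754792/280797271 -540834392/280797271; -223754792/280797271 597184274/842391813 297636670/280797271; -540834392/280797271 297636670/280797271 1107717242/280797271]
step 2: x̄ = F·x = [3528115013/842391813, -1733435087/280797271, 1457504837/280797271]
step 2: P̄ = F·P·Fᵀ + Q = [12653096114/842391813 -4778613116/280797271 4063966510/280797271; -4778613116/280797271 8046207598/280797271 -6249778345/280797271; 4063966510/280797271 -6249778345/280797271 7101101154/280797271]
step 2: y = z − H·x̄ = [-6377012827/280797271, -676357863/280797271]
step 2: S = H·P̄·Hᵀ + R = [118138828690/280797271 20273051485/280797271; 20273051485/280797271 19848142718/280797271]
step 2: K = P̄·Hᵀ·S⁻¹ = [783662320044/6886960507045 336779963570/1377392101409; -1823601758667/6886960507045 60715647607/1377392101409; 1336762660172/6886960507045 198365384009/1377392101409]
step 2: x' = x̄ + K·y = [20972276867501/20660881521135, -1831551659441/6886960507045, 3000013787766/6886960507045]
step 2: P' = (I − K·H)·P̄ = [27472945058894/20660881521135 -5447958940674/6886960507045 -13209227541846/6886960507045; -5447958940674/6886960507045 4849088066552/6886960507045 7252857164988/6886960507045; -13209227541846/6886960507045 7252857164988/6886960507045 27105622135652/6886960507045]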